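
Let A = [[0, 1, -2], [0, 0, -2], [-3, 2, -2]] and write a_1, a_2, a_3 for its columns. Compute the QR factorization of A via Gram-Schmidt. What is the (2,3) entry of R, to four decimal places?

r_{23} = -2.0000

e_1 = a_1/‖a_1‖ = (0, 0, -3)/3.0000 = (0.0000, 0.0000, -1.0000).
r_{12} = e_1·a_2 = -2.0000.
u_2 = a_2 + 2.0000·e_1 = (1.0000, 0.0000, 0.0000).
‖u_2‖ = 1.0000, so e_2 = (1.0000, 0.0000, 0.0000).
r_{23} = e_2·a_3 = -2.0000.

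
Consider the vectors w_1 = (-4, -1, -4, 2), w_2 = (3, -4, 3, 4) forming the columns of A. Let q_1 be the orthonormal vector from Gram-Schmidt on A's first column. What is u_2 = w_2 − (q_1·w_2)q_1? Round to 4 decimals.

w_1 = (-4, -1, -4, 2); ‖w_1‖ = 6.0828, so q_1 = (-0.6576, -0.1644, -0.6576, 0.3288).
q_1·w_2 = (-0.6576)·3 + (-0.1644)·(-4) + (-0.6576)·3 + 0.3288·4 = -1.9728.
u_2 = w_2 + 1.9728·q_1 = (1.7027, -4.3243, 1.7027, 4.6486).

u_2 = (1.7027, -4.3243, 1.7027, 4.6486)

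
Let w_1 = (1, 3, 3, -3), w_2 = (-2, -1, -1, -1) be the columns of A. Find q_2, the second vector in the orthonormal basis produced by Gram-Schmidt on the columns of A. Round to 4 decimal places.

q_1 = w_1/‖w_1‖ = (1, 3, 3, -3)/5.2915 = (0.1890, 0.5669, 0.5669, -0.5669).
r_{12} = q_1·w_2 = -0.9449.
u_2 = w_2 + 0.9449·q_1 = (-1.8214, -0.4643, -0.4643, -1.5357).
‖u_2‖ = 2.4713, so q_2 = (-0.7370, -0.1879, -0.1879, -0.6214).

q_2 = (-0.7370, -0.1879, -0.1879, -0.6214)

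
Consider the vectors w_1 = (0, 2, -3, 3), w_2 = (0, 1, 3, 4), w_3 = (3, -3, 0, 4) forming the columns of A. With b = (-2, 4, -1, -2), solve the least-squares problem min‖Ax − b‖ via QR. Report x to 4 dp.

x = (0.4472, 0.0823, -0.8751)

w_1 = (0, 2, -3, 3); ‖w_1‖ = 4.6904, so q_1 = (0.0000, 0.4264, -0.6396, 0.6396).
q_1·w_2 = 0.0000·0 + 0.4264·1 + (-0.6396)·3 + 0.6396·4 = 1.0660.
u_2 = w_2 − 1.0660·q_1 = (0.0000, 0.5455, 3.6818, 3.3182).
‖u_2‖ = 4.9863, so q_2 = (0.0000, 0.1094, 0.7384, 0.6655).
q_1·w_3 = 0.0000·3 + 0.4264·(-3) + (-0.6396)·0 + 0.6396·4 = 1.2792; q_2·w_3 = 0.0000·3 + 0.1094·(-3) + 0.7384·0 + 0.6655·4 = 2.3336.
u_3 = w_3 − 1.2792·q_1 − 2.3336·q_2 = (3.0000, -3.8007, -0.9049, 1.6289).
‖u_3‖ = 5.1882, so q_3 = (0.5782, -0.7326, -0.1744, 0.3140).
Qᵀb = (1.0660, -1.6317, -4.5402).
Back-substitute: x_3 = -4.5402/5.1882 = -0.8751.
x_2 = (-1.6317 − 2.3336·(-0.8751))/4.9863 = 0.0823.
x_1 = (1.0660 − 1.0660·0.0823 − 1.2792·(-0.8751))/4.6904 = 0.4472.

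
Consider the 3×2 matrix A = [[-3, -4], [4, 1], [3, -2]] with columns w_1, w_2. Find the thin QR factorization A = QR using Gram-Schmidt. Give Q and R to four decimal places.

w_1 = (-3, 4, 3); ‖w_1‖ = 5.8310, so q_1 = (-0.5145, 0.6860, 0.5145).
q_1·w_2 = (-0.5145)·(-4) + 0.6860·1 + 0.5145·(-2) = 1.7150.
u_2 = w_2 − 1.7150·q_1 = (-3.1176, -0.1765, -2.8824).
‖u_2‖ = 4.2496, so q_2 = (-0.7336, -0.0415, -0.6783).

Q = [[-0.5145, -0.7336], [0.6860, -0.0415], [0.5145, -0.6783]], R = [[5.8310, 1.7150], [0.0000, 4.2496]]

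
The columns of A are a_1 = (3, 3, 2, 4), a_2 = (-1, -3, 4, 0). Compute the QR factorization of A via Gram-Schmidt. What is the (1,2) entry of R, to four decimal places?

a_1 = (3, 3, 2, 4); ‖a_1‖ = 6.1644, so e_1 = (0.4867, 0.4867, 0.3244, 0.6489).
r_{12} = e_1·a_2 = -0.6489.

r_{12} = -0.6489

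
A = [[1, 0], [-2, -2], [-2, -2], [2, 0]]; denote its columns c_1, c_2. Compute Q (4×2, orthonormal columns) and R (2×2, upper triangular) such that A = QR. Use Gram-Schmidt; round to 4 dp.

q_1 = c_1/‖c_1‖ = (1, -2, -2, 2)/3.6056 = (0.2774, -0.5547, -0.5547, 0.5547).
r_{12} = q_1·c_2 = 2.2188.
u_2 = c_2 − 2.2188·q_1 = (-0.6154, -0.7692, -0.7692, -1.2308).
‖u_2‖ = 1.7541, so q_2 = (-0.3508, -0.4385, -0.4385, -0.7016).

Q = [[0.2774, -0.3508], [-0.5547, -0.4385], [-0.5547, -0.4385], [0.5547, -0.7016]], R = [[3.6056, 2.2188], [0.0000, 1.7541]]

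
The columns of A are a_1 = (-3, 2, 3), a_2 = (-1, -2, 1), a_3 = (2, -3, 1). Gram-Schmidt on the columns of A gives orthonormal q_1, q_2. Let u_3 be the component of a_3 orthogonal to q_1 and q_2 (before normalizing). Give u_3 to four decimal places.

u_3 = (1.5000, 0.0000, 1.5000)

a_1 = (-3, 2, 3); ‖a_1‖ = 4.6904, so q_1 = (-0.6396, 0.4264, 0.6396).
q_1·a_2 = (-0.6396)·(-1) + 0.4264·(-2) + 0.6396·1 = 0.4264.
u_2 = a_2 − 0.4264·q_1 = (-0.7273, -2.1818, 0.7273).
‖u_2‖ = 2.4121, so q_2 = (-0.3015, -0.9045, 0.3015).
q_1·a_3 = (-0.6396)·2 + 0.4264·(-3) + 0.6396·1 = -1.9188; q_2·a_3 = (-0.3015)·2 + (-0.9045)·(-3) + 0.3015·1 = 2.4121.
u_3 = a_3 + 1.9188·q_1 − 2.4121·q_2 = (1.5000, 0.0000, 1.5000).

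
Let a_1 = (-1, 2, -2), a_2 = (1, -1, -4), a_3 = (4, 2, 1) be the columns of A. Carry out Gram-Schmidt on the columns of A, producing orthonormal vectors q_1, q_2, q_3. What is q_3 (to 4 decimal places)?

a_1 = (-1, 2, -2); ‖a_1‖ = 3.0000, so q_1 = (-0.3333, 0.6667, -0.6667).
q_1·a_2 = (-0.3333)·1 + 0.6667·(-1) + (-0.6667)·(-4) = 1.6667.
u_2 = a_2 − 1.6667·q_1 = (1.5556, -2.1111, -2.8889).
‖u_2‖ = 3.9016, so q_2 = (0.3987, -0.5411, -0.7404).
q_1·a_3 = (-0.3333)·4 + 0.6667·2 + (-0.6667)·1 = -0.6667; q_2·a_3 = 0.3987·4 + (-0.5411)·2 + (-0.7404)·1 = -0.2278.
u_3 = a_3 + 0.6667·q_1 + 0.2278·q_2 = (3.8686, 2.3212, 0.3869).
‖u_3‖ = 4.5281, so q_3 = (0.8544, 0.5126, 0.0854).

q_3 = (0.8544, 0.5126, 0.0854)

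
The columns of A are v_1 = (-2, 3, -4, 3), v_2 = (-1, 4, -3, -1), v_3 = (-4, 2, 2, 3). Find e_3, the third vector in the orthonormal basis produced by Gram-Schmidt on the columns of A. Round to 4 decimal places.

e_3 = (-0.6320, 0.3718, 0.6721, 0.1030)

v_1 = (-2, 3, -4, 3); ‖v_1‖ = 6.1644, so e_1 = (-0.3244, 0.4867, -0.6489, 0.4867).
e_1·v_2 = (-0.3244)·(-1) + 0.4867·4 + (-0.6489)·(-3) + 0.4867·(-1) = 3.7311.
u_2 = v_2 − 3.7311·e_1 = (0.2105, 2.1842, -0.5789, -2.8158).
‖u_2‖ = 3.6165, so e_2 = (0.0582, 0.6040, -0.1601, -0.7786).
e_1·v_3 = (-0.3244)·(-4) + 0.4867·2 + (-0.6489)·2 + 0.4867·3 = 2.4333; e_2·v_3 = 0.0582·(-4) + 0.6040·2 + (-0.1601)·2 + (-0.7786)·3 = -1.6809.
u_3 = v_3 − 2.4333·e_1 + 1.6809·e_2 = (-3.1127, 1.8310, 3.3099, 0.5070).
‖u_3‖ = 4.9248, so e_3 = (-0.6320, 0.3718, 0.6721, 0.1030).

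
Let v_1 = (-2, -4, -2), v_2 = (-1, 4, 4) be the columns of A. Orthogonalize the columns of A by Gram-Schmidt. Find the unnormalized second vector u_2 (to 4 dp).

u_2 = (-2.8333, 0.3333, 2.1667)

q_1 = v_1/‖v_1‖ = (-2, -4, -2)/4.8990 = (-0.4082, -0.8165, -0.4082).
r_{12} = q_1·v_2 = -4.4907.
u_2 = v_2 + 4.4907·q_1 = (-2.8333, 0.3333, 2.1667).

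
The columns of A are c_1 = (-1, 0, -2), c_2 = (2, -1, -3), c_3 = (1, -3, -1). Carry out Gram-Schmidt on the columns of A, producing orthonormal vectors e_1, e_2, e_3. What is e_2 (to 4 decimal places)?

c_1 = (-1, 0, -2); ‖c_1‖ = 2.2361, so e_1 = (-0.4472, 0.0000, -0.8944).
e_1·c_2 = (-0.4472)·2 + 0.0000·(-1) + (-0.8944)·(-3) = 1.7889.
u_2 = c_2 − 1.7889·e_1 = (2.8000, -1.0000, -1.4000).
‖u_2‖ = 3.2863, so e_2 = (0.8520, -0.3043, -0.4260).

e_2 = (0.8520, -0.3043, -0.4260)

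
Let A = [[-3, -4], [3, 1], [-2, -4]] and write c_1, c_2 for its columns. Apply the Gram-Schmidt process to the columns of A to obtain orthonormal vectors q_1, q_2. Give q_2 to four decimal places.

q_2 = (-0.2886, -0.7139, -0.6380)

c_1 = (-3, 3, -2); ‖c_1‖ = 4.6904, so q_1 = (-0.6396, 0.6396, -0.4264).
q_1·c_2 = (-0.6396)·(-4) + 0.6396·1 + (-0.4264)·(-4) = 4.9036.
u_2 = c_2 − 4.9036·q_1 = (-0.8636, -2.1364, -1.9091).
‖u_2‖ = 2.9924, so q_2 = (-0.2886, -0.7139, -0.6380).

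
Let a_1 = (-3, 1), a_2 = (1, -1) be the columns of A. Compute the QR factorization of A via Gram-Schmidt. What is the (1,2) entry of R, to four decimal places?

r_{12} = -1.2649

e_1 = a_1/‖a_1‖ = (-3, 1)/3.1623 = (-0.9487, 0.3162).
r_{12} = e_1·a_2 = -1.2649.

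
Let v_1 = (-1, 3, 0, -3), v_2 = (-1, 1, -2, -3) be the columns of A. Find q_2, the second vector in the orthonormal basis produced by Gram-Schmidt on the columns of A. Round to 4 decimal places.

v_1 = (-1, 3, 0, -3); ‖v_1‖ = 4.3589, so q_1 = (-0.2294, 0.6882, 0.0000, -0.6882).
q_1·v_2 = (-0.2294)·(-1) + 0.6882·1 + 0.0000·(-2) + (-0.6882)·(-3) = 2.9824.
u_2 = v_2 − 2.9824·q_1 = (-0.3158, -1.0526, -2.0000, -0.9474).
‖u_2‖ = 2.4709, so q_2 = (-0.1278, -0.4260, -0.8094, -0.3834).

q_2 = (-0.1278, -0.4260, -0.8094, -0.3834)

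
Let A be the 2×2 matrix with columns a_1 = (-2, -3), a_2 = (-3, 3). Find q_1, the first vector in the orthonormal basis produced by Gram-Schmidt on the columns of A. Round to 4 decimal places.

q_1 = (-0.5547, -0.8321)

a_1 = (-2, -3); ‖a_1‖ = 3.6056, so q_1 = (-0.5547, -0.8321).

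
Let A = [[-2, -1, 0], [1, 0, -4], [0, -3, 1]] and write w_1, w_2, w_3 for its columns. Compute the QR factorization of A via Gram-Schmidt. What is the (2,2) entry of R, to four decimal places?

w_1 = (-2, 1, 0); ‖w_1‖ = 2.2361, so e_1 = (-0.8944, 0.4472, 0.0000).
e_1·w_2 = (-0.8944)·(-1) + 0.4472·0 + 0.0000·(-3) = 0.8944.
u_2 = w_2 − 0.8944·e_1 = (-0.2000, -0.4000, -3.0000).
r_{22} = ‖u_2‖ = 3.0332.

r_{22} = 3.0332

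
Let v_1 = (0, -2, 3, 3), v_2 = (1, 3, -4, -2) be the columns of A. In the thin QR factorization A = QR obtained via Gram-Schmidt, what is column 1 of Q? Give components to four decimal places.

v_1 = (0, -2, 3, 3); ‖v_1‖ = 4.6904, so q_1 = (0.0000, -0.4264, 0.6396, 0.6396).

q_1 = (0.0000, -0.4264, 0.6396, 0.6396)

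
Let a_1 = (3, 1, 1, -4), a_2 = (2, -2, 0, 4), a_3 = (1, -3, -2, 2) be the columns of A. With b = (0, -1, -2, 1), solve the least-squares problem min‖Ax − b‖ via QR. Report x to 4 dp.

x = (-0.1289, -0.2456, 0.6467)

q_1 = a_1/‖a_1‖ = (3, 1, 1, -4)/5.1962 = (0.5774, 0.1925, 0.1925, -0.7698).
r_{12} = q_1·a_2 = -2.3094.
u_2 = a_2 + 2.3094·q_1 = (3.3333, -1.5556, 0.4444, 2.2222).
‖u_2‖ = 4.3205, so q_2 = (0.7715, -0.3600, 0.1029, 0.5143).
r_{13} = q_1·a_3 = -1.9245; r_{23} = q_2·a_3 = 2.6746.
u_3 = a_3 + 1.9245·q_1 − 2.6746·q_2 = (0.0476, -1.6667, -1.9048, -0.8571).
‖u_3‖ = 2.6726, so q_3 = (0.0178, -0.6236, -0.7127, -0.3207).
Qᵀb = (-1.3472, 0.6686, 1.7283).
Back-substitute: x_3 = 1.7283/2.6726 = 0.6467.
x_2 = (0.6686 − 2.6746·0.6467)/4.3205 = -0.2456.
x_1 = (-1.3472 + 2.3094·(-0.2456) + 1.9245·0.6467)/5.1962 = -0.1289.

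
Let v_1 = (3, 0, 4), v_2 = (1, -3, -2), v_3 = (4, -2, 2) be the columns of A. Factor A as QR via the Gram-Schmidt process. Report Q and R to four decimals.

v_1 = (3, 0, 4); ‖v_1‖ = 5.0000, so q_1 = (0.6000, 0.0000, 0.8000).
q_1·v_2 = 0.6000·1 + 0.0000·(-3) + 0.8000·(-2) = -1.0000.
u_2 = v_2 + 1.0000·q_1 = (1.6000, -3.0000, -1.2000).
‖u_2‖ = 3.6056, so q_2 = (0.4438, -0.8321, -0.3328).
q_1·v_3 = 0.6000·4 + 0.0000·(-2) + 0.8000·2 = 4.0000; q_2·v_3 = 0.4438·4 + (-0.8321)·(-2) + (-0.3328)·2 = 2.7735.
u_3 = v_3 − 4.0000·q_1 − 2.7735·q_2 = (0.3692, 0.3077, -0.2769).
‖u_3‖ = 0.5547, so q_3 = (0.6656, 0.5547, -0.4992).

Q = [[0.6000, 0.4438, 0.6656], [0.0000, -0.8321, 0.5547], [0.8000, -0.3328, -0.4992]], R = [[5.0000, -1.0000, 4.0000], [0.0000, 3.6056, 2.7735], [0.0000, 0.0000, 0.5547]]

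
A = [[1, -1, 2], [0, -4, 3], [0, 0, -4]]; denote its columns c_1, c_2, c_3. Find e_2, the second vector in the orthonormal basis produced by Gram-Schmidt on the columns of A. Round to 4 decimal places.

c_1 = (1, 0, 0); ‖c_1‖ = 1.0000, so e_1 = (1.0000, 0.0000, 0.0000).
e_1·c_2 = 1.0000·(-1) + 0.0000·(-4) + 0.0000·0 = -1.0000.
u_2 = c_2 + 1.0000·e_1 = (0.0000, -4.0000, 0.0000).
‖u_2‖ = 4.0000, so e_2 = (0.0000, -1.0000, 0.0000).

e_2 = (0.0000, -1.0000, 0.0000)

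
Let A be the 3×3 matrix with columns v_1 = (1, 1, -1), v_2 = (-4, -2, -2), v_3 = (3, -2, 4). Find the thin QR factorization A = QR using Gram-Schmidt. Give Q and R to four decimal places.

v_1 = (1, 1, -1); ‖v_1‖ = 1.7321, so q_1 = (0.5774, 0.5774, -0.5774).
q_1·v_2 = 0.5774·(-4) + 0.5774·(-2) + (-0.5774)·(-2) = -2.3094.
u_2 = v_2 + 2.3094·q_1 = (-2.6667, -0.6667, -3.3333).
‖u_2‖ = 4.3205, so q_2 = (-0.6172, -0.1543, -0.7715).
q_1·v_3 = 0.5774·3 + 0.5774·(-2) + (-0.5774)·4 = -1.7321; q_2·v_3 = (-0.6172)·3 + (-0.1543)·(-2) + (-0.7715)·4 = -4.6291.
u_3 = v_3 + 1.7321·q_1 + 4.6291·q_2 = (1.1429, -1.7143, -0.5714).
‖u_3‖ = 2.1381, so q_3 = (0.5345, -0.8018, -0.2673).

Q = [[0.5774, -0.6172, 0.5345], [0.5774, -0.1543, -0.8018], [-0.5774, -0.7715, -0.2673]], R = [[1.7321, -2.3094, -1.7321], [0.0000, 4.3205, -4.6291], [0.0000, 0.0000, 2.1381]]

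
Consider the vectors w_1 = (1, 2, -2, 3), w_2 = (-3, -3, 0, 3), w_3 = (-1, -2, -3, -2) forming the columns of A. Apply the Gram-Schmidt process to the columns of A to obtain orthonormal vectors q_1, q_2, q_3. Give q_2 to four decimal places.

q_2 = (-0.5774, -0.5774, 0.0000, 0.5774)

w_1 = (1, 2, -2, 3); ‖w_1‖ = 4.2426, so q_1 = (0.2357, 0.4714, -0.4714, 0.7071).
q_1·w_2 = 0.2357·(-3) + 0.4714·(-3) + (-0.4714)·0 + 0.7071·3 = 0.0000.
u_2 = w_2 + 0.0000·q_1 = (-3.0000, -3.0000, 0.0000, 3.0000).
‖u_2‖ = 5.1962, so q_2 = (-0.5774, -0.5774, 0.0000, 0.5774).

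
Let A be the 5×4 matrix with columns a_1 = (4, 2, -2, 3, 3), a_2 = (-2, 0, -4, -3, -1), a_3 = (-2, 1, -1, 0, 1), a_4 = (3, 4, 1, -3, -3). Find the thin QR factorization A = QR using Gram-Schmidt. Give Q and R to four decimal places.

Q = [[0.6172, -0.1663, -0.7347, 0.1644], [0.3086, 0.1109, 0.3931, 0.8469], [-0.3086, -0.8868, 0.0468, 0.2467], [0.4629, -0.4157, 0.2667, -0.3481], [0.4629, -0.0277, 0.4820, -0.2714]], R = [[6.4807, -1.8516, -0.1543, 0.0000], [0.0000, 5.1547, 1.3025, 0.3880], [0.0000, 0.0000, 2.2977, -2.8312], [0.0000, 0.0000, 0.0000, 5.9861]]

a_1 = (4, 2, -2, 3, 3); ‖a_1‖ = 6.4807, so e_1 = (0.6172, 0.3086, -0.3086, 0.4629, 0.4629).
e_1·a_2 = 0.6172·(-2) + 0.3086·0 + (-0.3086)·(-4) + 0.4629·(-3) + 0.4629·(-1) = -1.8516.
u_2 = a_2 + 1.8516·e_1 = (-0.8571, 0.5714, -4.5714, -2.1429, -0.1429).
‖u_2‖ = 5.1547, so e_2 = (-0.1663, 0.1109, -0.8868, -0.4157, -0.0277).
e_1·a_3 = 0.6172·(-2) + 0.3086·1 + (-0.3086)·(-1) + 0.4629·0 + 0.4629·1 = -0.1543; e_2·a_3 = (-0.1663)·(-2) + 0.1109·1 + (-0.8868)·(-1) + (-0.4157)·0 + (-0.0277)·1 = 1.3025.
u_3 = a_3 + 0.1543·e_1 − 1.3025·e_2 = (-1.6882, 0.9032, 0.1075, 0.6129, 1.1075).
‖u_3‖ = 2.2977, so e_3 = (-0.7347, 0.3931, 0.0468, 0.2667, 0.4820).
e_1·a_4 = 0.6172·3 + 0.3086·4 + (-0.3086)·1 + 0.4629·(-3) + 0.4629·(-3) = 0.0000; e_2·a_4 = (-0.1663)·3 + 0.1109·4 + (-0.8868)·1 + (-0.4157)·(-3) + (-0.0277)·(-3) = 0.3880; e_3·a_4 = (-0.7347)·3 + 0.3931·4 + 0.0468·1 + 0.2667·(-3) + 0.4820·(-3) = -2.8312.
u_4 = a_4 − 0.0000·e_1 − 0.3880·e_2 + 2.8312·e_3 = (0.9844, 5.0699, 1.4766, -2.0835, -1.6246).
‖u_4‖ = 5.9861, so e_4 = (0.1644, 0.8469, 0.2467, -0.3481, -0.2714).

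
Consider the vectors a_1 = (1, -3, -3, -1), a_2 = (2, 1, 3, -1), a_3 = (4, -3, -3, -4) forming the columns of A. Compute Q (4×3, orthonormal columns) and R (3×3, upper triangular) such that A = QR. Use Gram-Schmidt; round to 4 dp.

Q = [[0.2236, 0.7404, 0.0427], [-0.6708, -0.1058, 0.6624], [-0.6708, 0.4986, -0.4487], [-0.2236, -0.4382, -0.5983]], R = [[4.4721, -2.0125, 5.8138], [0.0000, 3.3091, 3.5357], [0.0000, 0.0000, 1.9232]]

e_1 = a_1/‖a_1‖ = (1, -3, -3, -1)/4.4721 = (0.2236, -0.6708, -0.6708, -0.2236).
r_{12} = e_1·a_2 = -2.0125.
u_2 = a_2 + 2.0125·e_1 = (2.4500, -0.3500, 1.6500, -1.4500).
‖u_2‖ = 3.3091, so e_2 = (0.7404, -0.1058, 0.4986, -0.4382).
r_{13} = e_1·a_3 = 5.8138; r_{23} = e_2·a_3 = 3.5357.
u_3 = a_3 − 5.8138·e_1 − 3.5357·e_2 = (0.0822, 1.2740, -0.8630, -1.1507).
‖u_3‖ = 1.9232, so e_3 = (0.0427, 0.6624, -0.4487, -0.5983).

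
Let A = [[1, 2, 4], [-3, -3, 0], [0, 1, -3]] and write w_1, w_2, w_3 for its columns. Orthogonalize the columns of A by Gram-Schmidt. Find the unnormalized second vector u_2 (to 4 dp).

w_1 = (1, -3, 0); ‖w_1‖ = 3.1623, so e_1 = (0.3162, -0.9487, 0.0000).
e_1·w_2 = 0.3162·2 + (-0.9487)·(-3) + 0.0000·1 = 3.4785.
u_2 = w_2 − 3.4785·e_1 = (0.9000, 0.3000, 1.0000).

u_2 = (0.9000, 0.3000, 1.0000)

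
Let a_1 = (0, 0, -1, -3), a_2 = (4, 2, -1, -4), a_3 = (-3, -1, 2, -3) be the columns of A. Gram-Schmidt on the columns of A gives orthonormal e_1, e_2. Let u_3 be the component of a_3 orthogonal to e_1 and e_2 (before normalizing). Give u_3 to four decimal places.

e_1 = a_1/‖a_1‖ = (0, 0, -1, -3)/3.1623 = (0.0000, 0.0000, -0.3162, -0.9487).
r_{12} = e_1·a_2 = 4.1110.
u_2 = a_2 − 4.1110·e_1 = (4.0000, 2.0000, 0.3000, -0.1000).
‖u_2‖ = 4.4833, so e_2 = (0.8922, 0.4461, 0.0669, -0.0223).
r_{13} = e_1·a_3 = 2.2136; r_{23} = e_2·a_3 = -2.9220.
u_3 = a_3 − 2.2136·e_1 + 2.9220·e_2 = (-0.3930, 0.3035, 2.8955, -0.9652).

u_3 = (-0.3930, 0.3035, 2.8955, -0.9652)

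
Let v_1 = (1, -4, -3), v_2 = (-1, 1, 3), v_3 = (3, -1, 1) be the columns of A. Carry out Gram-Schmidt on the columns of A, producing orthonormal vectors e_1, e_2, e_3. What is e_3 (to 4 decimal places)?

e_1 = v_1/‖v_1‖ = (1, -4, -3)/5.0990 = (0.1961, -0.7845, -0.5883).
r_{12} = e_1·v_2 = -2.7456.
u_2 = v_2 + 2.7456·e_1 = (-0.4615, -1.1538, 1.3846).
‖u_2‖ = 1.8605, so e_2 = (-0.2481, -0.6202, 0.7442).
r_{13} = e_1·v_3 = 0.7845; r_{23} = e_2·v_3 = 0.6202.
u_3 = v_3 − 0.7845·e_1 − 0.6202·e_2 = (3.0000, 0.0000, 1.0000).
‖u_3‖ = 3.1623, so e_3 = (0.9487, 0.0000, 0.3162).

e_3 = (0.9487, 0.0000, 0.3162)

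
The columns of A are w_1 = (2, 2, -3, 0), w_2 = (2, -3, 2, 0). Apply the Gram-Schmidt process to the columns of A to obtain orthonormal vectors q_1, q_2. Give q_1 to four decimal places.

q_1 = (0.4851, 0.4851, -0.7276, 0.0000)

w_1 = (2, 2, -3, 0); ‖w_1‖ = 4.1231, so q_1 = (0.4851, 0.4851, -0.7276, 0.0000).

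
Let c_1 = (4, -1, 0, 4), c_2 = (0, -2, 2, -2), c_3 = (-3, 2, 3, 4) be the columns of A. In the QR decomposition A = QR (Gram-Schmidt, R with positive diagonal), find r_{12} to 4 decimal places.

r_{12} = -1.0445

c_1 = (4, -1, 0, 4); ‖c_1‖ = 5.7446, so q_1 = (0.6963, -0.1741, 0.0000, 0.6963).
r_{12} = q_1·c_2 = -1.0445.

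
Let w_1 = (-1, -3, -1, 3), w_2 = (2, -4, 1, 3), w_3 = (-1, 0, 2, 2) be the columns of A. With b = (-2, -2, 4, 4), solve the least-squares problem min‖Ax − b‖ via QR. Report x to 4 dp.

w_1 = (-1, -3, -1, 3); ‖w_1‖ = 4.4721, so q_1 = (-0.2236, -0.6708, -0.2236, 0.6708).
q_1·w_2 = (-0.2236)·2 + (-0.6708)·(-4) + (-0.2236)·1 + 0.6708·3 = 4.0249.
u_2 = w_2 − 4.0249·q_1 = (2.9000, -1.3000, 1.9000, 0.3000).
‖u_2‖ = 3.7148, so q_2 = (0.7807, -0.3499, 0.5115, 0.0808).
q_1·w_3 = (-0.2236)·(-1) + (-0.6708)·0 + (-0.2236)·2 + 0.6708·2 = 1.1180; q_2·w_3 = 0.7807·(-1) + (-0.3499)·0 + 0.5115·2 + 0.0808·2 = 0.4038.
u_3 = w_3 − 1.1180·q_1 − 0.4038·q_2 = (-1.0652, 0.8913, 2.0435, 1.2174).
‖u_3‖ = 2.7544, so q_3 = (-0.3867, 0.3236, 0.7419, 0.4420).
Qᵀb = (3.5777, 1.5075, 4.8617).
Back-substitute: x_3 = 4.8617/2.7544 = 1.7650.
x_2 = (1.5075 − 0.4038·1.7650)/3.7148 = 0.2139.
x_1 = (3.5777 − 4.0249·0.2139 − 1.1180·1.7650)/4.4721 = 0.1662.

x = (0.1662, 0.2139, 1.7650)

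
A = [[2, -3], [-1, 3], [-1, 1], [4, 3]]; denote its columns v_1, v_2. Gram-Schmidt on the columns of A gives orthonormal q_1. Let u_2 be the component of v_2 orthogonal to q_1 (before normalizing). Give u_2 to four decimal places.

q_1 = v_1/‖v_1‖ = (2, -1, -1, 4)/4.6904 = (0.4264, -0.2132, -0.2132, 0.8528).
r_{12} = q_1·v_2 = 0.4264.
u_2 = v_2 − 0.4264·q_1 = (-3.1818, 3.0909, 1.0909, 2.6364).

u_2 = (-3.1818, 3.0909, 1.0909, 2.6364)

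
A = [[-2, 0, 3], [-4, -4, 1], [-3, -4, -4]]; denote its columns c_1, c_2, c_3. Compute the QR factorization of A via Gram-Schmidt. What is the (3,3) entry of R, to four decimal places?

r_{33} = 2.3333

c_1 = (-2, -4, -3); ‖c_1‖ = 5.3852, so q_1 = (-0.3714, -0.7428, -0.5571).
q_1·c_2 = (-0.3714)·0 + (-0.7428)·(-4) + (-0.5571)·(-4) = 5.1995.
u_2 = c_2 − 5.1995·q_1 = (1.9310, -0.1379, -1.1034).
‖u_2‖ = 2.2283, so q_2 = (0.8666, -0.0619, -0.4952).
q_1·c_3 = (-0.3714)·3 + (-0.7428)·1 + (-0.5571)·(-4) = 0.3714; q_2·c_3 = 0.8666·3 + (-0.0619)·1 + (-0.4952)·(-4) = 4.5186.
u_3 = c_3 − 0.3714·q_1 − 4.5186·q_2 = (-0.7778, 1.5556, -1.5556).
r_{33} = ‖u_3‖ = 2.3333.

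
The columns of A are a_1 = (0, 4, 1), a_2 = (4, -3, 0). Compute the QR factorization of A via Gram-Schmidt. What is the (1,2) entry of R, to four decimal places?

r_{12} = -2.9104

a_1 = (0, 4, 1); ‖a_1‖ = 4.1231, so q_1 = (0.0000, 0.9701, 0.2425).
r_{12} = q_1·a_2 = -2.9104.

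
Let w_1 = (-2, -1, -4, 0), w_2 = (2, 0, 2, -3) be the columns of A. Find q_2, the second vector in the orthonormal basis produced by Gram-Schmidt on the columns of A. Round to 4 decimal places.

q_2 = (0.2691, -0.1794, -0.0897, -0.9420)

w_1 = (-2, -1, -4, 0); ‖w_1‖ = 4.5826, so q_1 = (-0.4364, -0.2182, -0.8729, 0.0000).
q_1·w_2 = (-0.4364)·2 + (-0.2182)·0 + (-0.8729)·2 + 0.0000·(-3) = -2.6186.
u_2 = w_2 + 2.6186·q_1 = (0.8571, -0.5714, -0.2857, -3.0000).
‖u_2‖ = 3.1848, so q_2 = (0.2691, -0.1794, -0.0897, -0.9420).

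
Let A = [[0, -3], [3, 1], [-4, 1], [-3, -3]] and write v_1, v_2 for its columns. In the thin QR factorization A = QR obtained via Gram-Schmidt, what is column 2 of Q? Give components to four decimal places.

e_1 = v_1/‖v_1‖ = (0, 3, -4, -3)/5.8310 = (0.0000, 0.5145, -0.6860, -0.5145).
r_{12} = e_1·v_2 = 1.3720.
u_2 = v_2 − 1.3720·e_1 = (-3.0000, 0.2941, 1.9412, -2.2941).
‖u_2‖ = 4.2565, so e_2 = (-0.7048, 0.0691, 0.4561, -0.5390).

e_2 = (-0.7048, 0.0691, 0.4561, -0.5390)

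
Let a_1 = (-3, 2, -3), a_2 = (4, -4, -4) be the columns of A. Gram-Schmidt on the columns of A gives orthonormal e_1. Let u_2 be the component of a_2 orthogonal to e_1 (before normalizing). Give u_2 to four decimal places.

u_2 = (2.9091, -3.2727, -5.0909)

e_1 = a_1/‖a_1‖ = (-3, 2, -3)/4.6904 = (-0.6396, 0.4264, -0.6396).
r_{12} = e_1·a_2 = -1.7056.
u_2 = a_2 + 1.7056·e_1 = (2.9091, -3.2727, -5.0909).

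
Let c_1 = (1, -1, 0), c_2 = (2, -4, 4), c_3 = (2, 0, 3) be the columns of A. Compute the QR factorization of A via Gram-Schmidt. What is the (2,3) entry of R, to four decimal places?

c_1 = (1, -1, 0); ‖c_1‖ = 1.4142, so e_1 = (0.7071, -0.7071, 0.0000).
e_1·c_2 = 0.7071·2 + (-0.7071)·(-4) + 0.0000·4 = 4.2426.
u_2 = c_2 − 4.2426·e_1 = (-1.0000, -1.0000, 4.0000).
‖u_2‖ = 4.2426, so e_2 = (-0.2357, -0.2357, 0.9428).
r_{23} = e_2·c_3 = 2.3570.

r_{23} = 2.3570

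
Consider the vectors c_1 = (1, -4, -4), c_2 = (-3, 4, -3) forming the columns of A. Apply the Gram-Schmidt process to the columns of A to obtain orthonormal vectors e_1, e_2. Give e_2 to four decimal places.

e_2 = (-0.4889, 0.5527, -0.6749)

c_1 = (1, -4, -4); ‖c_1‖ = 5.7446, so e_1 = (0.1741, -0.6963, -0.6963).
e_1·c_2 = 0.1741·(-3) + (-0.6963)·4 + (-0.6963)·(-3) = -1.2185.
u_2 = c_2 + 1.2185·e_1 = (-2.7879, 3.1515, -3.8485).
‖u_2‖ = 5.7022, so e_2 = (-0.4889, 0.5527, -0.6749).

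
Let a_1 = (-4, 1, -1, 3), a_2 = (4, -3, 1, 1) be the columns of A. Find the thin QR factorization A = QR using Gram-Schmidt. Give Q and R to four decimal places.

Q = [[-0.7698, 0.3670], [0.1925, -0.5872], [-0.1925, 0.0917], [0.5774, 0.7156]], R = [[5.1962, -3.2717], [0.0000, 4.0369]]

a_1 = (-4, 1, -1, 3); ‖a_1‖ = 5.1962, so q_1 = (-0.7698, 0.1925, -0.1925, 0.5774).
q_1·a_2 = (-0.7698)·4 + 0.1925·(-3) + (-0.1925)·1 + 0.5774·1 = -3.2717.
u_2 = a_2 + 3.2717·q_1 = (1.4815, -2.3704, 0.3704, 2.8889).
‖u_2‖ = 4.0369, so q_2 = (0.3670, -0.5872, 0.0917, 0.7156).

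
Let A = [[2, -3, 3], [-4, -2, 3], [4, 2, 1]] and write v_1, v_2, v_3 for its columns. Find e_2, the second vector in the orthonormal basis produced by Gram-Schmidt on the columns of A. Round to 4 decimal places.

e_2 = (-0.9428, -0.2357, 0.2357)

e_1 = v_1/‖v_1‖ = (2, -4, 4)/6.0000 = (0.3333, -0.6667, 0.6667).
r_{12} = e_1·v_2 = 1.6667.
u_2 = v_2 − 1.6667·e_1 = (-3.5556, -0.8889, 0.8889).
‖u_2‖ = 3.7712, so e_2 = (-0.9428, -0.2357, 0.2357).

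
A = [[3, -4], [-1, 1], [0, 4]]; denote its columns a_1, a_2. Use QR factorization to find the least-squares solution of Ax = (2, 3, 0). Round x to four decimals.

x = (0.2112, -0.0683)

e_1 = a_1/‖a_1‖ = (3, -1, 0)/3.1623 = (0.9487, -0.3162, 0.0000).
r_{12} = e_1·a_2 = -4.1110.
u_2 = a_2 + 4.1110·e_1 = (-0.1000, -0.3000, 4.0000).
‖u_2‖ = 4.0125, so e_2 = (-0.0249, -0.0748, 0.9969).
Qᵀb = (0.9487, -0.2741).
Back-substitute: x_2 = -0.2741/4.0125 = -0.0683.
x_1 = (0.9487 + 4.1110·(-0.0683))/3.1623 = 0.2112.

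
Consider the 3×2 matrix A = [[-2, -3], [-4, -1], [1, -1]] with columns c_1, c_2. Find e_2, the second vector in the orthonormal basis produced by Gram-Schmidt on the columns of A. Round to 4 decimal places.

e_1 = c_1/‖c_1‖ = (-2, -4, 1)/4.5826 = (-0.4364, -0.8729, 0.2182).
r_{12} = e_1·c_2 = 1.9640.
u_2 = c_2 − 1.9640·e_1 = (-2.1429, 0.7143, -1.4286).
‖u_2‖ = 2.6726, so e_2 = (-0.8018, 0.2673, -0.5345).

e_2 = (-0.8018, 0.2673, -0.5345)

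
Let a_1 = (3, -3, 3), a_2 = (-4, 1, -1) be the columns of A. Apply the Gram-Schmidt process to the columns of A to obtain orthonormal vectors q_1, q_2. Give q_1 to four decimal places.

q_1 = (0.5774, -0.5774, 0.5774)

a_1 = (3, -3, 3); ‖a_1‖ = 5.1962, so q_1 = (0.5774, -0.5774, 0.5774).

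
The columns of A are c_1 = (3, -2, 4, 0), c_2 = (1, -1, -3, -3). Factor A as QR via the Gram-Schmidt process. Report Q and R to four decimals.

e_1 = c_1/‖c_1‖ = (3, -2, 4, 0)/5.3852 = (0.5571, -0.3714, 0.7428, 0.0000).
r_{12} = e_1·c_2 = -1.2999.
u_2 = c_2 + 1.2999·e_1 = (1.7241, -1.4828, -2.0345, -3.0000).
‖u_2‖ = 4.2791, so e_2 = (0.4029, -0.3465, -0.4755, -0.7011).

Q = [[0.5571, 0.4029], [-0.3714, -0.3465], [0.7428, -0.4755], [0.0000, -0.7011]], R = [[5.3852, -1.2999], [0.0000, 4.2791]]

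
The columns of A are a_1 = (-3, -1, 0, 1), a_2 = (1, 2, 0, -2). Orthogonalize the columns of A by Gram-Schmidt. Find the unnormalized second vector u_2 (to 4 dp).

u_2 = (-0.9091, 1.3636, 0.0000, -1.3636)

a_1 = (-3, -1, 0, 1); ‖a_1‖ = 3.3166, so e_1 = (-0.9045, -0.3015, 0.0000, 0.3015).
e_1·a_2 = (-0.9045)·1 + (-0.3015)·2 + 0.0000·0 + 0.3015·(-2) = -2.1106.
u_2 = a_2 + 2.1106·e_1 = (-0.9091, 1.3636, 0.0000, -1.3636).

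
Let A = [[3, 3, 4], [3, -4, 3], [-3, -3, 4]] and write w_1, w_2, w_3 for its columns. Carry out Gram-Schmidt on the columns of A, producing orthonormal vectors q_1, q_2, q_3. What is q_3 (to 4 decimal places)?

w_1 = (3, 3, -3); ‖w_1‖ = 5.1962, so q_1 = (0.5774, 0.5774, -0.5774).
q_1·w_2 = 0.5774·3 + 0.5774·(-4) + (-0.5774)·(-3) = 1.1547.
u_2 = w_2 − 1.1547·q_1 = (2.3333, -4.6667, -2.3333).
‖u_2‖ = 5.7155, so q_2 = (0.4082, -0.8165, -0.4082).
q_1·w_3 = 0.5774·4 + 0.5774·3 + (-0.5774)·4 = 1.7321; q_2·w_3 = 0.4082·4 + (-0.8165)·3 + (-0.4082)·4 = -2.4495.
u_3 = w_3 − 1.7321·q_1 + 2.4495·q_2 = (4.0000, 0.0000, 4.0000).
‖u_3‖ = 5.6569, so q_3 = (0.7071, 0.0000, 0.7071).

q_3 = (0.7071, 0.0000, 0.7071)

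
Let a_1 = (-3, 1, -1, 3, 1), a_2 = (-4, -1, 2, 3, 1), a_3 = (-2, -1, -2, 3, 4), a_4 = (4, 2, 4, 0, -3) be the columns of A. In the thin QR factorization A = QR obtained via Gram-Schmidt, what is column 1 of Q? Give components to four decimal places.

e_1 = (-0.6547, 0.2182, -0.2182, 0.6547, 0.2182)

a_1 = (-3, 1, -1, 3, 1); ‖a_1‖ = 4.5826, so e_1 = (-0.6547, 0.2182, -0.2182, 0.6547, 0.2182).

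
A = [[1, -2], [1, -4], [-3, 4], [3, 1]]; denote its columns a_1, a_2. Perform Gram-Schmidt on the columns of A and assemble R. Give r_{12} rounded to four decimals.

r_{12} = -3.3541

q_1 = a_1/‖a_1‖ = (1, 1, -3, 3)/4.4721 = (0.2236, 0.2236, -0.6708, 0.6708).
r_{12} = q_1·a_2 = -3.3541.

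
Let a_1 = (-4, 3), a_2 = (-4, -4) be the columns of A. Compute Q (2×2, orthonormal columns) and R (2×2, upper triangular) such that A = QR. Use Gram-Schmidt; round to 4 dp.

a_1 = (-4, 3); ‖a_1‖ = 5.0000, so e_1 = (-0.8000, 0.6000).
e_1·a_2 = (-0.8000)·(-4) + 0.6000·(-4) = 0.8000.
u_2 = a_2 − 0.8000·e_1 = (-3.3600, -4.4800).
‖u_2‖ = 5.6000, so e_2 = (-0.6000, -0.8000).

Q = [[-0.8000, -0.6000], [0.6000, -0.8000]], R = [[5.0000, 0.8000], [0.0000, 5.6000]]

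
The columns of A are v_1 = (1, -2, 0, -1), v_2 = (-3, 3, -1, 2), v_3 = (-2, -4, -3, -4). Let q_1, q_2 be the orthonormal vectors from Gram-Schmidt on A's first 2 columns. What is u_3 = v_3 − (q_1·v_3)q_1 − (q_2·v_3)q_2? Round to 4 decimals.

u_3 = (-0.6471, 1.0588, -0.4118, -2.7647)

q_1 = v_1/‖v_1‖ = (1, -2, 0, -1)/2.4495 = (0.4082, -0.8165, 0.0000, -0.4082).
r_{12} = q_1·v_2 = -4.4907.
u_2 = v_2 + 4.4907·q_1 = (-1.1667, -0.6667, -1.0000, 0.1667).
‖u_2‖ = 1.6833, so q_2 = (-0.6931, -0.3961, -0.5941, 0.0990).
r_{13} = q_1·v_3 = 4.0825; r_{23} = q_2·v_3 = 4.3566.
u_3 = v_3 − 4.0825·q_1 − 4.3566·q_2 = (-0.6471, 1.0588, -0.4118, -2.7647).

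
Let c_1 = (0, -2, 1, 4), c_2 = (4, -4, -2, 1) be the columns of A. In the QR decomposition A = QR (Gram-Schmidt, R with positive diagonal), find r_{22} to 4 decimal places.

r_{22} = 5.6779

q_1 = c_1/‖c_1‖ = (0, -2, 1, 4)/4.5826 = (0.0000, -0.4364, 0.2182, 0.8729).
r_{12} = q_1·c_2 = 2.1822.
u_2 = c_2 − 2.1822·q_1 = (4.0000, -3.0476, -2.4762, -0.9048).
r_{22} = ‖u_2‖ = 5.6779.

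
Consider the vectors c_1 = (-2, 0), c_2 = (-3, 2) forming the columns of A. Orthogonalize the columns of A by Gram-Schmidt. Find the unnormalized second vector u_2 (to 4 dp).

u_2 = (0.0000, 2.0000)

q_1 = c_1/‖c_1‖ = (-2, 0)/2.0000 = (-1.0000, 0.0000).
r_{12} = q_1·c_2 = 3.0000.
u_2 = c_2 − 3.0000·q_1 = (0.0000, 2.0000).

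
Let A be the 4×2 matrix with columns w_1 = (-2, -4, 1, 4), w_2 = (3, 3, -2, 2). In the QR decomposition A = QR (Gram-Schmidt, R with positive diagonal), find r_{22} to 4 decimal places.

q_1 = w_1/‖w_1‖ = (-2, -4, 1, 4)/6.0828 = (-0.3288, -0.6576, 0.1644, 0.6576).
r_{12} = q_1·w_2 = -1.9728.
u_2 = w_2 + 1.9728·q_1 = (2.3514, 1.7027, -1.6757, 3.2973).
r_{22} = ‖u_2‖ = 4.7019.

r_{22} = 4.7019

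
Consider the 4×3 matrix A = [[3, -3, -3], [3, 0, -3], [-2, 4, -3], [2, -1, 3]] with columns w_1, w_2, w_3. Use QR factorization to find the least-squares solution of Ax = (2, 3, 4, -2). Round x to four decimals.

x = (0.3000, 0.5000, -0.7833)

w_1 = (3, 3, -2, 2); ‖w_1‖ = 5.0990, so e_1 = (0.5883, 0.5883, -0.3922, 0.3922).
e_1·w_2 = 0.5883·(-3) + 0.5883·0 + (-0.3922)·4 + 0.3922·(-1) = -3.7262.
u_2 = w_2 + 3.7262·e_1 = (-0.8077, 2.1923, 2.5385, 0.4615).
‖u_2‖ = 3.4807, so e_2 = (-0.2320, 0.6298, 0.7293, 0.1326).
e_1·w_3 = 0.5883·(-3) + 0.5883·(-3) + (-0.3922)·(-3) + 0.3922·3 = -1.1767; e_2·w_3 = (-0.2320)·(-3) + 0.6298·(-3) + 0.7293·(-3) + 0.1326·3 = -2.9835.
u_3 = w_3 + 1.1767·e_1 + 2.9835·e_2 = (-3.0000, -0.4286, -1.2857, 3.8571).
‖u_3‖ = 5.0709, so e_3 = (-0.5916, -0.0845, -0.2535, 0.7606).
Qᵀb = (0.5883, 4.0774, -3.9722).
Back-substitute: x_3 = -3.9722/5.0709 = -0.7833.
x_2 = (4.0774 + 2.9835·(-0.7833))/3.4807 = 0.5000.
x_1 = (0.5883 + 3.7262·0.5000 + 1.1767·(-0.7833))/5.0990 = 0.3000.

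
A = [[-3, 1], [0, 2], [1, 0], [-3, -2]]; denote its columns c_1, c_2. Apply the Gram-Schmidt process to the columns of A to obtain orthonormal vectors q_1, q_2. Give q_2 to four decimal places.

q_2 = (0.5047, 0.6849, -0.0541, -0.5227)

q_1 = c_1/‖c_1‖ = (-3, 0, 1, -3)/4.3589 = (-0.6882, 0.0000, 0.2294, -0.6882).
r_{12} = q_1·c_2 = 0.6882.
u_2 = c_2 − 0.6882·q_1 = (1.4737, 2.0000, -0.1579, -1.5263).
‖u_2‖ = 2.9200, so q_2 = (0.5047, 0.6849, -0.0541, -0.5227).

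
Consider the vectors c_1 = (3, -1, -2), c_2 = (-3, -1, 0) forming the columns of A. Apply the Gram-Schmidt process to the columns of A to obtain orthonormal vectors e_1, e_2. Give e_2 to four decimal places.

e_1 = c_1/‖c_1‖ = (3, -1, -2)/3.7417 = (0.8018, -0.2673, -0.5345).
r_{12} = e_1·c_2 = -2.1381.
u_2 = c_2 + 2.1381·e_1 = (-1.2857, -1.5714, -1.1429).
‖u_2‖ = 2.3299, so e_2 = (-0.5518, -0.6745, -0.4905).

e_2 = (-0.5518, -0.6745, -0.4905)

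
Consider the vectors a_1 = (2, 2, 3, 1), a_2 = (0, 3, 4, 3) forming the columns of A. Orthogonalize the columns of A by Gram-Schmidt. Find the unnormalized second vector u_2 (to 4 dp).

u_2 = (-2.3333, 0.6667, 0.5000, 1.8333)

a_1 = (2, 2, 3, 1); ‖a_1‖ = 4.2426, so e_1 = (0.4714, 0.4714, 0.7071, 0.2357).
e_1·a_2 = 0.4714·0 + 0.4714·3 + 0.7071·4 + 0.2357·3 = 4.9497.
u_2 = a_2 − 4.9497·e_1 = (-2.3333, 0.6667, 0.5000, 1.8333).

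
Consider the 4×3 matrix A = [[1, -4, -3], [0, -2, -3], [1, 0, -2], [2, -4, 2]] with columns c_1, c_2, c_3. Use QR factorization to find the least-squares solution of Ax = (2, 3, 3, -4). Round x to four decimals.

x = (0.3604, 0.5393, -1.3089)

c_1 = (1, 0, 1, 2); ‖c_1‖ = 2.4495, so e_1 = (0.4082, 0.0000, 0.4082, 0.8165).
e_1·c_2 = 0.4082·(-4) + 0.0000·(-2) + 0.4082·0 + 0.8165·(-4) = -4.8990.
u_2 = c_2 + 4.8990·e_1 = (-2.0000, -2.0000, 2.0000, 0.0000).
‖u_2‖ = 3.4641, so e_2 = (-0.5774, -0.5774, 0.5774, 0.0000).
e_1·c_3 = 0.4082·(-3) + 0.0000·(-3) + 0.4082·(-2) + 0.8165·2 = -0.4082; e_2·c_3 = (-0.5774)·(-3) + (-0.5774)·(-3) + 0.5774·(-2) + 0.0000·2 = 2.3094.
u_3 = c_3 + 0.4082·e_1 − 2.3094·e_2 = (-1.5000, -1.6667, -3.1667, 2.3333).
‖u_3‖ = 4.5277, so e_3 = (-0.3313, -0.3681, -0.6994, 0.5153).
Qᵀb = (-1.2247, -1.1547, -5.9265).
Back-substitute: x_3 = -5.9265/4.5277 = -1.3089.
x_2 = (-1.1547 − 2.3094·(-1.3089))/3.4641 = 0.5393.
x_1 = (-1.2247 + 4.8990·0.5393 + 0.4082·(-1.3089))/2.4495 = 0.3604.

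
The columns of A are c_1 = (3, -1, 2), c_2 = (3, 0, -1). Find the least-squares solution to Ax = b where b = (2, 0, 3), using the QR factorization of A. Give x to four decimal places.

e_1 = c_1/‖c_1‖ = (3, -1, 2)/3.7417 = (0.8018, -0.2673, 0.5345).
r_{12} = e_1·c_2 = 1.8708.
u_2 = c_2 − 1.8708·e_1 = (1.5000, 0.5000, -2.0000).
‖u_2‖ = 2.5495, so e_2 = (0.5883, 0.1961, -0.7845).
Qᵀb = (3.2071, -1.1767).
Back-substitute: x_2 = -1.1767/2.5495 = -0.4615.
x_1 = (3.2071 − 1.8708·(-0.4615))/3.7417 = 1.0879.

x = (1.0879, -0.4615)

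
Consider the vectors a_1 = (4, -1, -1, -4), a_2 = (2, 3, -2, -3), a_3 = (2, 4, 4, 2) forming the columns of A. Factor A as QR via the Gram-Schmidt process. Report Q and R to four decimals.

Q = [[0.6860, -0.0600, 0.5110], [-0.1715, 0.9074, 0.3812], [-0.1715, -0.3675, 0.7347], [-0.6860, -0.1950, 0.2320]], R = [[5.8310, 3.2585, -1.3720], [0.0000, 3.9220, 1.6498], [0.0000, 0.0000, 5.9494]]

e_1 = a_1/‖a_1‖ = (4, -1, -1, -4)/5.8310 = (0.6860, -0.1715, -0.1715, -0.6860).
r_{12} = e_1·a_2 = 3.2585.
u_2 = a_2 − 3.2585·e_1 = (-0.2353, 3.5588, -1.4412, -0.7647).
‖u_2‖ = 3.9220, so e_2 = (-0.0600, 0.9074, -0.3675, -0.1950).
r_{13} = e_1·a_3 = -1.3720; r_{23} = e_2·a_3 = 1.6498.
u_3 = a_3 + 1.3720·e_1 − 1.6498·e_2 = (3.0402, 2.2677, 4.3709, 1.3805).
‖u_3‖ = 5.9494, so e_3 = (0.5110, 0.3812, 0.7347, 0.2320).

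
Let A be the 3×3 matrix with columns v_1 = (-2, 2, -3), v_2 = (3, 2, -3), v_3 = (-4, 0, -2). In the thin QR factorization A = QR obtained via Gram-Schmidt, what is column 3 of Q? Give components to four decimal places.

q_3 = (0.0000, -0.8321, -0.5547)

v_1 = (-2, 2, -3); ‖v_1‖ = 4.1231, so q_1 = (-0.4851, 0.4851, -0.7276).
q_1·v_2 = (-0.4851)·3 + 0.4851·2 + (-0.7276)·(-3) = 1.6977.
u_2 = v_2 − 1.6977·q_1 = (3.8235, 1.1765, -1.7647).
‖u_2‖ = 4.3724, so q_2 = (0.8745, 0.2691, -0.4036).
q_1·v_3 = (-0.4851)·(-4) + 0.4851·0 + (-0.7276)·(-2) = 3.3955; q_2·v_3 = 0.8745·(-4) + 0.2691·0 + (-0.4036)·(-2) = -2.6907.
u_3 = v_3 − 3.3955·q_1 + 2.6907·q_2 = (0.0000, -0.9231, -0.6154).
‖u_3‖ = 1.1094, so q_3 = (0.0000, -0.8321, -0.5547).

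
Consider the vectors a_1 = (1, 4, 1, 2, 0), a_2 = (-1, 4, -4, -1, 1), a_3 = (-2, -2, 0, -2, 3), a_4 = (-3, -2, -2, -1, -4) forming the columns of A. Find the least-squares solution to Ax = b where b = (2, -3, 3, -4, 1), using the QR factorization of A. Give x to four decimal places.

q_1 = a_1/‖a_1‖ = (1, 4, 1, 2, 0)/4.6904 = (0.2132, 0.8528, 0.2132, 0.4264, 0.0000).
r_{12} = q_1·a_2 = 1.9188.
u_2 = a_2 − 1.9188·q_1 = (-1.4091, 2.3636, -4.4091, -1.8182, 1.0000).
‖u_2‖ = 5.5963, so q_2 = (-0.2518, 0.4224, -0.7879, -0.3249, 0.1787).
r_{13} = q_1·a_3 = -2.9848; r_{23} = q_2·a_3 = 0.8447.
u_3 = a_3 + 2.9848·q_1 − 0.8447·q_2 = (-1.1509, 0.1887, 1.3019, -0.4528, 2.8491).
‖u_3‖ = 3.3730, so q_3 = (-0.3412, 0.0559, 0.3860, -0.1343, 0.8447).
r_{14} = q_1·a_4 = -3.1980; r_{24} = q_2·a_4 = 1.0965; r_{34} = q_3·a_4 = -3.1045.
u_4 = a_4 + 3.1980·q_1 − 1.0965·q_2 + 3.1045·q_3 = (-3.1014, 0.4378, 0.7440, 0.3031, -1.5737).
‖u_4‖ = 3.5961, so q_4 = (-0.8624, 0.1217, 0.2069, 0.0843, -0.4376).
Qᵀb = (-3.1980, -2.6560, 1.6893, -2.2442).
Back-substitute: x_4 = -2.2442/3.5961 = -0.6241.
x_3 = (1.6893 + 3.1045·(-0.6241))/3.3730 = -0.0735.
x_2 = (-2.6560 − 0.8447·(-0.0735) − 1.0965·(-0.6241))/5.5963 = -0.3412.
x_1 = (-3.1980 − 1.9188·(-0.3412) + 2.9848·(-0.0735) + 3.1980·(-0.6241))/4.6904 = -1.0145.

x = (-1.0145, -0.3412, -0.0735, -0.6241)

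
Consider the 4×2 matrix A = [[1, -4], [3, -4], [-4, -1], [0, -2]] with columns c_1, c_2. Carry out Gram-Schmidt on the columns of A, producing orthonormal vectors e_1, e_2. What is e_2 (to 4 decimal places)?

e_2 = (-0.6308, -0.4663, -0.5074, -0.3566)

e_1 = c_1/‖c_1‖ = (1, 3, -4, 0)/5.0990 = (0.1961, 0.5883, -0.7845, 0.0000).
r_{12} = e_1·c_2 = -2.3534.
u_2 = c_2 + 2.3534·e_1 = (-3.5385, -2.6154, -2.8462, -2.0000).
‖u_2‖ = 5.6091, so e_2 = (-0.6308, -0.4663, -0.5074, -0.3566).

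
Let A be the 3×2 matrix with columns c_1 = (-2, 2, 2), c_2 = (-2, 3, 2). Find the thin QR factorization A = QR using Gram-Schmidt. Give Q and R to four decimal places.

c_1 = (-2, 2, 2); ‖c_1‖ = 3.4641, so q_1 = (-0.5774, 0.5774, 0.5774).
q_1·c_2 = (-0.5774)·(-2) + 0.5774·3 + 0.5774·2 = 4.0415.
u_2 = c_2 − 4.0415·q_1 = (0.3333, 0.6667, -0.3333).
‖u_2‖ = 0.8165, so q_2 = (0.4082, 0.8165, -0.4082).

Q = [[-0.5774, 0.4082], [0.5774, 0.8165], [0.5774, -0.4082]], R = [[3.4641, 4.0415], [0.0000, 0.8165]]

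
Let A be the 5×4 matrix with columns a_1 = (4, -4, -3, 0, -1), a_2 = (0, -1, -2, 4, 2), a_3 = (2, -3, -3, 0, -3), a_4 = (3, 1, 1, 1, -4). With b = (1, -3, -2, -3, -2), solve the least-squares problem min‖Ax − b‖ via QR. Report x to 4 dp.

x = (0.2121, -0.6440, 0.7584, -0.4471)

a_1 = (4, -4, -3, 0, -1); ‖a_1‖ = 6.4807, so e_1 = (0.6172, -0.6172, -0.4629, 0.0000, -0.1543).
e_1·a_2 = 0.6172·0 + (-0.6172)·(-1) + (-0.4629)·(-2) + 0.0000·4 + (-0.1543)·2 = 1.2344.
u_2 = a_2 − 1.2344·e_1 = (-0.7619, -0.2381, -1.4286, 4.0000, 2.1905).
‖u_2‖ = 4.8452, so e_2 = (-0.1572, -0.0491, -0.2948, 0.8256, 0.4521).
e_1·a_3 = 0.6172·2 + (-0.6172)·(-3) + (-0.4629)·(-3) + 0.0000·0 + (-0.1543)·(-3) = 4.9377; e_2·a_3 = (-0.1572)·2 + (-0.0491)·(-3) + (-0.2948)·(-3) + 0.8256·0 + 0.4521·(-3) = -0.6388.
u_3 = a_3 − 4.9377·e_1 + 0.6388·e_2 = (-1.1481, 0.0162, -0.9026, 0.5274, -1.9493).
‖u_3‖ = 2.4922, so e_3 = (-0.4607, 0.0065, -0.3622, 0.2116, -0.7822).
e_1·a_4 = 0.6172·3 + (-0.6172)·1 + (-0.4629)·1 + 0.0000·1 + (-0.1543)·(-4) = 1.3887; e_2·a_4 = (-0.1572)·3 + (-0.0491)·1 + (-0.2948)·1 + 0.8256·1 + 0.4521·(-4) = -1.7985; e_3·a_4 = (-0.4607)·3 + 0.0065·1 + (-0.3622)·1 + 0.2116·1 + (-0.7822)·(-4) = 1.6026.
u_4 = a_4 − 1.3887·e_1 + 1.7985·e_2 − 1.6026·e_3 = (2.5983, 1.7583, 1.6930, 2.1457, -1.7191).
‖u_4‖ = 4.5020, so e_4 = (0.5771, 0.3906, 0.3761, 0.4766, -0.3819).
Qᵀb = (3.7033, -2.8010, 1.1737, -2.0127).
Back-substitute: x_4 = -2.0127/4.5020 = -0.4471.
x_3 = (1.1737 − 1.6026·(-0.4471))/2.4922 = 0.7584.
x_2 = (-2.8010 + 0.6388·0.7584 + 1.7985·(-0.4471))/4.8452 = -0.6440.
x_1 = (3.7033 − 1.2344·(-0.6440) − 4.9377·0.7584 − 1.3887·(-0.4471))/6.4807 = 0.2121.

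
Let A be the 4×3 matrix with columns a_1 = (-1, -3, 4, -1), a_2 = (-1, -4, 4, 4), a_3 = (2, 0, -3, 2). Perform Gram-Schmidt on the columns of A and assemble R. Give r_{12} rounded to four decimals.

a_1 = (-1, -3, 4, -1); ‖a_1‖ = 5.1962, so q_1 = (-0.1925, -0.5774, 0.7698, -0.1925).
r_{12} = q_1·a_2 = 4.8113.

r_{12} = 4.8113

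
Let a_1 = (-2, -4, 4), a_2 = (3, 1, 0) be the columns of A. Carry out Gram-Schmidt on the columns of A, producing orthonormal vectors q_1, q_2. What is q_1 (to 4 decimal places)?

q_1 = a_1/‖a_1‖ = (-2, -4, 4)/6.0000 = (-0.3333, -0.6667, 0.6667).

q_1 = (-0.3333, -0.6667, 0.6667)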